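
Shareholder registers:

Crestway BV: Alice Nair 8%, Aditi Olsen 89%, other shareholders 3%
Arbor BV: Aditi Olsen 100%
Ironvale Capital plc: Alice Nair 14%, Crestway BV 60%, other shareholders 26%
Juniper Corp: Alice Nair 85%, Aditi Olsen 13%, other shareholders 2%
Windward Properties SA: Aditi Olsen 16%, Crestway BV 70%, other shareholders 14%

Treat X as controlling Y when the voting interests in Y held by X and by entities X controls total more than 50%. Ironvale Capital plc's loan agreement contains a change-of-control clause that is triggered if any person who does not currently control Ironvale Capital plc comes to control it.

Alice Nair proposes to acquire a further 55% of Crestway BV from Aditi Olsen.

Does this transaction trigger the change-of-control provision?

The purchase adds only to Alice's holdings (Aditi's stake shrinks), so Alice is the only person who could newly come to control Ironvale.
Alice holds 85% of Juniper, so Alice controls Juniper.
In Ironvale, Alice's side holds only 14%, not > 50%.
So before the transaction, Alice does not control Ironvale.
After the purchase, Alice's direct stake in Crestway rises to 8% + 55% = 63%, and Aditi's stake falls to 34%.
Alice holds 63% of Crestway, so Alice controls Crestway.
Alice and Crestway together hold 14% + 60% = 74% of Ironvale, so Alice controls Ironvale.
Alice did not control Ironvale before and does after, so the clause is triggered.

Yes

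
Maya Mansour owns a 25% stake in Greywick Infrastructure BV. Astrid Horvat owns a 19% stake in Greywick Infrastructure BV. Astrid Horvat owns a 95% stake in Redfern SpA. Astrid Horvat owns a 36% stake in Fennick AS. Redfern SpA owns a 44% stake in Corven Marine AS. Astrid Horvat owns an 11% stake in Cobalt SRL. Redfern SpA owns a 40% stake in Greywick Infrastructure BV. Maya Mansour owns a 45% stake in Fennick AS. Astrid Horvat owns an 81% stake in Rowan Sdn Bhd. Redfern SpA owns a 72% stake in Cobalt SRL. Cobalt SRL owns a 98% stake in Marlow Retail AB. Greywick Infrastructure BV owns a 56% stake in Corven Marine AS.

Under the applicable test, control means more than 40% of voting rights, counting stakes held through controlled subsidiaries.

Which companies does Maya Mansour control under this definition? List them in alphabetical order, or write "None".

Maya holds 45% of Fennick, so Maya controls Fennick.
No other company's threshold is met.

Fennick AS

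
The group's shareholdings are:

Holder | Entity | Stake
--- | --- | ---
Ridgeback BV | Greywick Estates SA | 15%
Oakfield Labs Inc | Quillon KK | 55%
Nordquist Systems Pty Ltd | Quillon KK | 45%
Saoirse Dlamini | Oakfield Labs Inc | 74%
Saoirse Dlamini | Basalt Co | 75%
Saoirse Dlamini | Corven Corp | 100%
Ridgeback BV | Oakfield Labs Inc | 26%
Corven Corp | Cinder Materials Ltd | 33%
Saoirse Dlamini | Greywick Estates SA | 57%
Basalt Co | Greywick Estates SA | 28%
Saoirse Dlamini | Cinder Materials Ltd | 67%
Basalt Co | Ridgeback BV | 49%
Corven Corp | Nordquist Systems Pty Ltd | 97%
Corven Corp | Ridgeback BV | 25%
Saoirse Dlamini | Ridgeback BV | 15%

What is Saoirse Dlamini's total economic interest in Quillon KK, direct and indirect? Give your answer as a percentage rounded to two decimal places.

Saoirse reaches Quillon along 5 paths.
Via Oakfield: 74% × 55% = 40.7%.
Via Ridgeback → Oakfield: 15% × 26% × 55% = 2.145%.
Via Basalt → Ridgeback → Oakfield: 75% × 49% × 26% × 55% = 5.25525%.
Via Corven → Ridgeback → Oakfield: 100% × 25% × 26% × 55% = 3.575%.
Via Corven → Nordquist: 100% × 97% × 45% = 43.65%.
Total: 40.7% + 2.145% + 5.25525% + 3.575% + 43.65% = 95.32525%.
Rounded: 95.33%.

95.33%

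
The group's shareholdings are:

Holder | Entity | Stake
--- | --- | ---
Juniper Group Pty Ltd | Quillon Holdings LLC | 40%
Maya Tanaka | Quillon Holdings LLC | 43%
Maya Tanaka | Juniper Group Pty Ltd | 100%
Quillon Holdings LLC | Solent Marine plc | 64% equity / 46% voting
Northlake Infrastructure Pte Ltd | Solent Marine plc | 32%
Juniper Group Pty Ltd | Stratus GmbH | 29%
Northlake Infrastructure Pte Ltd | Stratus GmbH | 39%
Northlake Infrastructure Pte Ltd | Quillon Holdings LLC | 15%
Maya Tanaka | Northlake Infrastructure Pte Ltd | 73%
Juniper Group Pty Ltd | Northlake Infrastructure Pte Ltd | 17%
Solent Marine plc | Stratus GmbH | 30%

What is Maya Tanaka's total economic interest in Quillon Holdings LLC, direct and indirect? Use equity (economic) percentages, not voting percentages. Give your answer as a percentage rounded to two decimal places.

96.50%

Maya reaches Quillon along 4 paths.
Via Northlake: 73% × 15% = 10.95%.
Via Juniper → Northlake: 100% × 17% × 15% = 2.55%.
Direct stake: 43% = 43%.
Via Juniper: 100% × 40% = 40%.
Total: 10.95% + 2.55% + 43% + 40% = 96.5%.
Rounded: 96.50%.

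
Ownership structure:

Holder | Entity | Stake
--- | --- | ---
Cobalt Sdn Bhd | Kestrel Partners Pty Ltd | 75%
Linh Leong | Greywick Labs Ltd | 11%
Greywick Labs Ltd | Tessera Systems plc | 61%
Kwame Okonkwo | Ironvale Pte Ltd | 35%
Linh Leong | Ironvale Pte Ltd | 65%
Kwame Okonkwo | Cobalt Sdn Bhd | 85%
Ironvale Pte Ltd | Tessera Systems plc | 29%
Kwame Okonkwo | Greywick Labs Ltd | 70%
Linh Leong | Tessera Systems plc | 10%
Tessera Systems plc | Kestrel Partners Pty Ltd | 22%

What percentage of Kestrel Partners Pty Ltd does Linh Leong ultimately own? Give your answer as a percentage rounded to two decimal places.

Linh reaches Kestrel along 3 paths.
Via Ironvale → Tessera: 65% × 29% × 22% = 4.147%.
Via Tessera: 10% × 22% = 2.2%.
Via Greywick → Tessera: 11% × 61% × 22% = 1.4762%.
Total: 4.147% + 2.2% + 1.4762% = 7.8232%.
Rounded: 7.82%.

7.82%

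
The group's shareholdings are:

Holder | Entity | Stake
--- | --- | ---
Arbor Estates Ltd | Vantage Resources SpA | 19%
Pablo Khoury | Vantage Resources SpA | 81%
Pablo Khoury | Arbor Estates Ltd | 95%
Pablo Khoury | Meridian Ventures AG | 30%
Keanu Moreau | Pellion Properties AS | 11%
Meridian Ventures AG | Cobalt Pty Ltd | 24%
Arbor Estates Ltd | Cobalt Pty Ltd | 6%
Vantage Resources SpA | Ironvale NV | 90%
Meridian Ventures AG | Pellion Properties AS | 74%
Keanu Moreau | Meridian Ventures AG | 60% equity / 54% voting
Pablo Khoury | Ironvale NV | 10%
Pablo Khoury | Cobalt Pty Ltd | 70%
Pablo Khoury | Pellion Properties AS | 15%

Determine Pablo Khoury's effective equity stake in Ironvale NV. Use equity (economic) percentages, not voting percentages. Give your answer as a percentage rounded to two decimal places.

Pablo reaches Ironvale along 3 paths.
Direct stake: 10% = 10%.
Via Arbor → Vantage: 95% × 19% × 90% = 16.245%.
Via Vantage: 81% × 90% = 72.9%.
Total: 10% + 16.245% + 72.9% = 99.145%.
Rounded: 99.15%.

99.15%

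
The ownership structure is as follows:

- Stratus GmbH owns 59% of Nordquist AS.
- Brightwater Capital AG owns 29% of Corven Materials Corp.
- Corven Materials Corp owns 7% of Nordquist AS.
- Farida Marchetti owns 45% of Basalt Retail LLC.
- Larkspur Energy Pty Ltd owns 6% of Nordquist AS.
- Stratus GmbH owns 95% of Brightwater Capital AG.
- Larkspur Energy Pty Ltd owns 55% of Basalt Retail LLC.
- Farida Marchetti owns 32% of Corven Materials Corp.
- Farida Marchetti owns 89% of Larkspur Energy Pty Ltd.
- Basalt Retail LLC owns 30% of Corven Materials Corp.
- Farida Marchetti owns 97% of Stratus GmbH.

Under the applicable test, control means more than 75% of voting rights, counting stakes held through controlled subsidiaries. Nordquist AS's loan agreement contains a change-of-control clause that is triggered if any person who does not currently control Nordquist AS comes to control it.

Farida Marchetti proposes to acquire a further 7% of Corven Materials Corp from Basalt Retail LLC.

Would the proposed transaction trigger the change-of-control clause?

The purchase adds only to Farida's holdings (Basalt's stake shrinks), so Farida is the only person who could newly come to control Nordquist.
Farida holds 89% of Larkspur, so Farida controls Larkspur.
Farida holds 97% of Stratus, so Farida controls Stratus.
Stratus holds 95% of Brightwater, so Farida controls Brightwater.
Farida and Larkspur together hold 45% + 55% = 100% of Basalt, so Farida controls Basalt.
Farida and Basalt and Brightwater together hold 32% + 30% + 29% = 91% of Corven, so Farida controls Corven.
In Nordquist, Farida's side holds only 6% + 59% + 7% = 72%, not > 75%.
So before the transaction, Farida does not control Nordquist.
After the purchase, Farida's direct stake in Corven rises to 32% + 7% = 39%, and Basalt's stake falls to 23%.
Farida and Basalt and Brightwater together hold 39% + 23% + 29% = 91% of Corven, so Farida controls Corven.
After the transaction, Farida's side holds 6% + 59% + 7% = 72% of Nordquist, not > 75%, so Farida still does not control Nordquist.
No new person acquires control, so the clause is not triggered.

No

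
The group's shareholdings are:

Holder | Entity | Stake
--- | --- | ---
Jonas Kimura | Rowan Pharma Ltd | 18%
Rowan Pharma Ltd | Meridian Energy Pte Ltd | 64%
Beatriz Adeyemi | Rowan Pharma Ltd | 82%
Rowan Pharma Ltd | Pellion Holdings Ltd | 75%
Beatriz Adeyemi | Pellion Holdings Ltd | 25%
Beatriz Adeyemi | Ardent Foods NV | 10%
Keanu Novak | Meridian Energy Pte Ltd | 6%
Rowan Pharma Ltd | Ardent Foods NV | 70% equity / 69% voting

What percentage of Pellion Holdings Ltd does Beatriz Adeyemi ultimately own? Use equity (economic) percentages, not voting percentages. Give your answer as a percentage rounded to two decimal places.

86.50%

Beatriz reaches Pellion along 2 paths.
Via Rowan: 82% × 75% = 61.5%.
Direct stake: 25% = 25%.
Total: 61.5% + 25% = 86.5%.
Rounded: 86.50%.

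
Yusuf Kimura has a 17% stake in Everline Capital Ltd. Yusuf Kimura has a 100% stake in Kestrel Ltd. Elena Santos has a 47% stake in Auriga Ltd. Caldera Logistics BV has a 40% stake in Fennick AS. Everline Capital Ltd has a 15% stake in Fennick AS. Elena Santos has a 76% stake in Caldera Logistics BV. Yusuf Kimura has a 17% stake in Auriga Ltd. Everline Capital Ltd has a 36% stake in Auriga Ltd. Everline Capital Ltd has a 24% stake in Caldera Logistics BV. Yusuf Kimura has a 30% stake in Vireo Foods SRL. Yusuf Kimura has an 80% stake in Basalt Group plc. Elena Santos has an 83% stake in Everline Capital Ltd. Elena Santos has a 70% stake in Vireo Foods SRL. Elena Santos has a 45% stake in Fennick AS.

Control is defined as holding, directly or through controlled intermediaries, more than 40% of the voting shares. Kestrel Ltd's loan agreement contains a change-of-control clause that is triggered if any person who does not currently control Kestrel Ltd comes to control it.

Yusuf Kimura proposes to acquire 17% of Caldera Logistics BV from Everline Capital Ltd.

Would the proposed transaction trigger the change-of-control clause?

No

The purchase adds only to Yusuf's holdings (Everline's stake shrinks), so Yusuf is the only person who could newly come to control Kestrel.
Yusuf holds 100% of Kestrel, so Yusuf controls Kestrel.
So Yusuf already controls Kestrel before the transaction.
After the purchase, Yusuf holds 17% of Caldera directly, and Everline's stake falls to 7%.
Yusuf controlled Kestrel already, so this is not a new person acquiring control; every other person's position is unchanged or reduced.
No new person acquires control, so the clause is not triggered.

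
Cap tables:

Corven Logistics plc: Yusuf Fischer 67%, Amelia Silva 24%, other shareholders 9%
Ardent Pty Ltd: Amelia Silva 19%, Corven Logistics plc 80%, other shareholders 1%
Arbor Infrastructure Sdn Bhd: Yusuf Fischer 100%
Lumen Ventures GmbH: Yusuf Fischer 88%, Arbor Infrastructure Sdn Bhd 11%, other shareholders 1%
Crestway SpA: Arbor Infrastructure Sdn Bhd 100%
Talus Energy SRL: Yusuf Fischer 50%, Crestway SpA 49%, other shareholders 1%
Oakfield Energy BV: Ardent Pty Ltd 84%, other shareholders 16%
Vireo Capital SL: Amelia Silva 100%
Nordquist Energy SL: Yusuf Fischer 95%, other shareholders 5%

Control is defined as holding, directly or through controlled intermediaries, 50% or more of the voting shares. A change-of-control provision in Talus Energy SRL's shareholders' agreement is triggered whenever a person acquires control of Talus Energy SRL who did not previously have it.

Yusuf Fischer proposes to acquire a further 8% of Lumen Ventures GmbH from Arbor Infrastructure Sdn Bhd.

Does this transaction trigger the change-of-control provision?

No

The purchase adds only to Yusuf's holdings (Arbor's stake shrinks), so Yusuf is the only person who could newly come to control Talus.
Yusuf holds 100% of Arbor, so Yusuf controls Arbor.
Arbor holds 100% of Crestway, so Yusuf controls Crestway.
Yusuf and Crestway together hold 50% + 49% = 99% of Talus, so Yusuf controls Talus.
So Yusuf already controls Talus before the transaction.
After the purchase, Yusuf's direct stake in Lumen rises to 88% + 8% = 96%, and Arbor's stake falls to 3%.
Yusuf controlled Talus already, so this is not a new person acquiring control; every other person's position is unchanged or reduced.
No new person acquires control, so the clause is not triggered.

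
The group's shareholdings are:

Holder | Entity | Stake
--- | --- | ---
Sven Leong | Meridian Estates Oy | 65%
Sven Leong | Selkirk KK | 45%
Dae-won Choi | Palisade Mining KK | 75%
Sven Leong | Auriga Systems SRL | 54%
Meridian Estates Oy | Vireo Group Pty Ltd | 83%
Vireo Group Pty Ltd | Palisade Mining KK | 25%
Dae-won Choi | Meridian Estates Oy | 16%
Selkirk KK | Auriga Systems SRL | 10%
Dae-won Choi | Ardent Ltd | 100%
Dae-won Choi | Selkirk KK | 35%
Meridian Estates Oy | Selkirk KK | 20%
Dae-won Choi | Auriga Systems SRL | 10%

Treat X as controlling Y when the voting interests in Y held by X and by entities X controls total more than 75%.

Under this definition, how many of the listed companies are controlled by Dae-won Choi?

Dae-won holds 100% of Ardent, so Dae-won controls Ardent.
No other company's threshold is met.
Dae-won controls 1 company.

1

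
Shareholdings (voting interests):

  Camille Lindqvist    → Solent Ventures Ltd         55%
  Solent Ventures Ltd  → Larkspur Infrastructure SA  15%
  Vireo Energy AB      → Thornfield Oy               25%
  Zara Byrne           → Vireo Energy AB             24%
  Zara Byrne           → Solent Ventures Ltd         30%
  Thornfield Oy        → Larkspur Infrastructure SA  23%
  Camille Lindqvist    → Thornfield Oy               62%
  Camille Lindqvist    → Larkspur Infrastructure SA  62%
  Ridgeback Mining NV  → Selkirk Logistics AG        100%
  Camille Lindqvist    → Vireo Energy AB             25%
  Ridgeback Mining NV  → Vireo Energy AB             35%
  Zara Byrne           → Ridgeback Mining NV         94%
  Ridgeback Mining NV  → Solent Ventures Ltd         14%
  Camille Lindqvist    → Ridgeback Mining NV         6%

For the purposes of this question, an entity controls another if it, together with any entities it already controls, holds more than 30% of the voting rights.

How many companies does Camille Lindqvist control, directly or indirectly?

Camille holds 55% of Solent, so Camille controls Solent.
Camille holds 62% of Thornfield, so Camille controls Thornfield.
Camille and Thornfield and Solent together hold 62% + 23% + 15% = 100% of Larkspur, so Camille controls Larkspur.
No other company's threshold is met.
Camille controls 3 companies.

3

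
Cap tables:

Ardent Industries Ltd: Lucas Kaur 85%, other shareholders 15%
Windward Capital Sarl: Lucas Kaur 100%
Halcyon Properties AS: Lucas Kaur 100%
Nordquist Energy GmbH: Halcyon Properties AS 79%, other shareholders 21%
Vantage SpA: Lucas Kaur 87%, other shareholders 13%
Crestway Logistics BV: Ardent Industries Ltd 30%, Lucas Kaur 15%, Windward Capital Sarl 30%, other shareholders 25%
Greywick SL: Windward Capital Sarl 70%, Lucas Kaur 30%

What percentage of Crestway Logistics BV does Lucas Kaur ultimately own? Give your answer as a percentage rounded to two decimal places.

Lucas reaches Crestway along 3 paths.
Via Ardent: 85% × 30% = 25.5%.
Direct stake: 15% = 15%.
Via Windward: 100% × 30% = 30%.
Total: 25.5% + 15% + 30% = 70.5%.
Rounded: 70.50%.

70.50%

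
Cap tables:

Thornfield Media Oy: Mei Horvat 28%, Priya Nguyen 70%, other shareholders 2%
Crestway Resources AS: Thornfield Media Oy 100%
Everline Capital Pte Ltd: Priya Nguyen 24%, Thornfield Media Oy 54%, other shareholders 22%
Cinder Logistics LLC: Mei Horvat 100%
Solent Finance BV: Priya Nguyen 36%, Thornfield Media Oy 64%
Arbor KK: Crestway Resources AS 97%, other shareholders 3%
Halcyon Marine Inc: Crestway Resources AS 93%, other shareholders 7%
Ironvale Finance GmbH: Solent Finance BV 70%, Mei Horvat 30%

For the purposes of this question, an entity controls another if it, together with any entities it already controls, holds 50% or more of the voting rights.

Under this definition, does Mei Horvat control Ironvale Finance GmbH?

No

Mei holds 100% of Cinder, so Mei controls Cinder.
In Ironvale, Mei's side holds only 30%, not ≥ 50%.
So Mei does not control Ironvale.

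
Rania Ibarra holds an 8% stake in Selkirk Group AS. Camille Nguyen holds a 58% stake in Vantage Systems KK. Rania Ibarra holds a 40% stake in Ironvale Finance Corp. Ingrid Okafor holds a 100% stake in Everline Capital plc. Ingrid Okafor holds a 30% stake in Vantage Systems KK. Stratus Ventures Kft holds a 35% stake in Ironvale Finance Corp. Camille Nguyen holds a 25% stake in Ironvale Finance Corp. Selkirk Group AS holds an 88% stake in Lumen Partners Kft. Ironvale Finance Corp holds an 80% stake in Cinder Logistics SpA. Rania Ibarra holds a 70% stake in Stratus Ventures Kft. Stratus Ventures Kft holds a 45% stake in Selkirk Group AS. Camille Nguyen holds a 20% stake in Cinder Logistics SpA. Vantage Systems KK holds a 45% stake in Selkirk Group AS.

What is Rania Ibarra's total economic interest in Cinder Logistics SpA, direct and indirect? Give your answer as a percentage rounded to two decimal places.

Rania reaches Cinder along 2 paths.
Via Stratus → Ironvale: 70% × 35% × 80% = 19.6%.
Via Ironvale: 40% × 80% = 32%.
Total: 19.6% + 32% = 51.6%.
Rounded: 51.60%.

51.60%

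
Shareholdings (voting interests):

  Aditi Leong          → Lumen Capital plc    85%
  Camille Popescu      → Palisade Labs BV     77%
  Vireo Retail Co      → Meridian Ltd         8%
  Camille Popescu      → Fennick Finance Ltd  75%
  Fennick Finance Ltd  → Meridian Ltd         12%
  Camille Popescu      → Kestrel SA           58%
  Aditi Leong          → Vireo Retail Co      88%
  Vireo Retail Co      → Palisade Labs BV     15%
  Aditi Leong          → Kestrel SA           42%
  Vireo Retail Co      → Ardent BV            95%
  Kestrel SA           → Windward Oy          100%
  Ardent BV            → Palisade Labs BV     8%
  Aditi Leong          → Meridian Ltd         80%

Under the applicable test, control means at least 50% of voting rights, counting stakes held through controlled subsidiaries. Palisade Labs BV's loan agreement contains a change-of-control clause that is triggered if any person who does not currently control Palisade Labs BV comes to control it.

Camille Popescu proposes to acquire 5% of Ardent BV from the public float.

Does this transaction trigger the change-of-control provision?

No

The purchase changes only Camille's holdings, so Camille is the only person who could newly come to control Palisade.
Camille holds 77% of Palisade, so Camille controls Palisade.
So Camille already controls Palisade before the transaction.
After the purchase, Camille holds 5% of Ardent directly.
Camille controlled Palisade already, so this is not a new person acquiring control; every other person's position is unchanged or reduced.
No new person acquires control, so the clause is not triggered.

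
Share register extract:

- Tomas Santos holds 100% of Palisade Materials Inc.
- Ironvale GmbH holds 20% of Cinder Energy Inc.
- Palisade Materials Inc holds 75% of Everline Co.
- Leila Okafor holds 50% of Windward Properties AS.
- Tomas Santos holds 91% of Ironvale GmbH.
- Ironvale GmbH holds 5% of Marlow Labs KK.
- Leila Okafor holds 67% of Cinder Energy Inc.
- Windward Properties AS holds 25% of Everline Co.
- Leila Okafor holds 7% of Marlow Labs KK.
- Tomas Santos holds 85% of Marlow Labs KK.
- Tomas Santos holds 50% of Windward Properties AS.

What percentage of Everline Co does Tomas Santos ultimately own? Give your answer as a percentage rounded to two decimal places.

87.50%

Tomas reaches Everline along 2 paths.
Via Palisade: 100% × 75% = 75%.
Via Windward: 50% × 25% = 12.5%.
Total: 75% + 12.5% = 87.5%.
Rounded: 87.50%.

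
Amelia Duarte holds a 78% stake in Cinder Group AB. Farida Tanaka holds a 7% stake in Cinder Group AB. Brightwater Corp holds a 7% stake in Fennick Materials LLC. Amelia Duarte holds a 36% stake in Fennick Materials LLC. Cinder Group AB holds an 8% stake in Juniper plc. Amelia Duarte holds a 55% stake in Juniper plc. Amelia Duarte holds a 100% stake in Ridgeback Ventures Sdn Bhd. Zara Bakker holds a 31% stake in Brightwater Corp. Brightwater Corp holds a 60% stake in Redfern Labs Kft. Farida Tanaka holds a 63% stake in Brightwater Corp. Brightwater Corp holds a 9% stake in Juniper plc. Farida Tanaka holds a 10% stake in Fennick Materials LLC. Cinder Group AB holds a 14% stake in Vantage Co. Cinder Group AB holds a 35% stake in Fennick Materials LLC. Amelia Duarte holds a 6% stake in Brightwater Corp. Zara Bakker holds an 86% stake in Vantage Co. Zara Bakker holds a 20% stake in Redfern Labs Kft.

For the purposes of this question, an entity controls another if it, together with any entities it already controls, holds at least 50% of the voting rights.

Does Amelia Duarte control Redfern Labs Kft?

Amelia holds 78% of Cinder, so Amelia controls Cinder.
Amelia holds 100% of Ridgeback, so Amelia controls Ridgeback.
Cinder and Amelia together hold 8% + 55% = 63% of Juniper, so Amelia controls Juniper.
Amelia and Cinder together hold 36% + 35% = 71% of Fennick, so Amelia controls Fennick.
Neither Amelia nor any entity Amelia controls holds any voting interest in Redfern.
So Amelia does not control Redfern.

No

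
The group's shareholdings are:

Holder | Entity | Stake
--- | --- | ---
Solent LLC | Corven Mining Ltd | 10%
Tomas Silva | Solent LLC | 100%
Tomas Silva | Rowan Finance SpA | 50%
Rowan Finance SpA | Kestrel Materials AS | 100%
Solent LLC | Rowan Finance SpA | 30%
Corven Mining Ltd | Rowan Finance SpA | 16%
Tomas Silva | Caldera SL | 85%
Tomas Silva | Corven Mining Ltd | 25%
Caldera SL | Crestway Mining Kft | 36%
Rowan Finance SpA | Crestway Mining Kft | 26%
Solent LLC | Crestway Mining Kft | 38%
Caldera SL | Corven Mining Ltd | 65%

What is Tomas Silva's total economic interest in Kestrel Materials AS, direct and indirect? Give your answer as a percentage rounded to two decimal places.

94.44%

Tomas reaches Kestrel along 5 paths.
Via Solent → Rowan: 100% × 30% × 100% = 30%.
Via Rowan: 50% × 100% = 50%.
Via Solent → Corven → Rowan: 100% × 10% × 16% × 100% = 1.6%.
Via Caldera → Corven → Rowan: 85% × 65% × 16% × 100% = 8.84%.
Via Corven → Rowan: 25% × 16% × 100% = 4%.
Total: 30% + 50% + 1.6% + 8.84% + 4% = 94.44%.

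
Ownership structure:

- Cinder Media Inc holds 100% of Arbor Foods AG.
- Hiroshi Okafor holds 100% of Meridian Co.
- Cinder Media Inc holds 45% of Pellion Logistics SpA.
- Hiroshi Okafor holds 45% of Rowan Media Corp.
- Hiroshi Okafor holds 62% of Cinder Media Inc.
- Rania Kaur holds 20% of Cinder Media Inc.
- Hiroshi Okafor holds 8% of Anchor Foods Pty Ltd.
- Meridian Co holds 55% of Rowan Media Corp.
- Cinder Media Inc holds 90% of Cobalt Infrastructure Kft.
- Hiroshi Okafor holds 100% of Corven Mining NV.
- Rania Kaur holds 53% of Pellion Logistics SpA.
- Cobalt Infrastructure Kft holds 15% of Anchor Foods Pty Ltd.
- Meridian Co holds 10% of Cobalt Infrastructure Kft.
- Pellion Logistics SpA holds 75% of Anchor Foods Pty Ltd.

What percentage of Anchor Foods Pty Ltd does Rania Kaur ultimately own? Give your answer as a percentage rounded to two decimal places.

49.20%

Rania reaches Anchor along 3 paths.
Via Cinder → Pellion: 20% × 45% × 75% = 6.75%.
Via Pellion: 53% × 75% = 39.75%.
Via Cinder → Cobalt: 20% × 90% × 15% = 2.7%.
Total: 6.75% + 39.75% + 2.7% = 49.2%.
Rounded: 49.20%.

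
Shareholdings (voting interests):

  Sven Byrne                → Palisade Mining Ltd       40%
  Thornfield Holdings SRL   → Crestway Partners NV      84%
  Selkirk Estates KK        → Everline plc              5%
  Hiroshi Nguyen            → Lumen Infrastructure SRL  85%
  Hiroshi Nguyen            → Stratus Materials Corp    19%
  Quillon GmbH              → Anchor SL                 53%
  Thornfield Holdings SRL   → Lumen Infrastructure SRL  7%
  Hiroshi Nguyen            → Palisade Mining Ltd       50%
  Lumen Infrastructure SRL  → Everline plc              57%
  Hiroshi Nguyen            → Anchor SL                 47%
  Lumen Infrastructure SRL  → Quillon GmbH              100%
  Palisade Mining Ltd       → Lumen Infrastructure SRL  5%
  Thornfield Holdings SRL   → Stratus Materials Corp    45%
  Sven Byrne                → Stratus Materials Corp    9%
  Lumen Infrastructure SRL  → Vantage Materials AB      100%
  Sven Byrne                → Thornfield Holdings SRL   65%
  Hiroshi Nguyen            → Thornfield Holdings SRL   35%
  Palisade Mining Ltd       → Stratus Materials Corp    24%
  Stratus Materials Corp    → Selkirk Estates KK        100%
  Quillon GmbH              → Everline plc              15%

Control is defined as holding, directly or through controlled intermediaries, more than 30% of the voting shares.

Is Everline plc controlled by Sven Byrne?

No

Sven holds 40% of Palisade, so Sven controls Palisade.
Sven holds 65% of Thornfield, so Sven controls Thornfield.
Sven and Thornfield and Palisade together hold 9% + 45% + 24% = 78% of Stratus, so Sven controls Stratus.
Thornfield holds 84% of Crestway, so Sven controls Crestway.
Stratus holds 100% of Selkirk, so Sven controls Selkirk.
In Everline, Sven's side holds only 5%, not > 30%.
So Sven does not control Everline.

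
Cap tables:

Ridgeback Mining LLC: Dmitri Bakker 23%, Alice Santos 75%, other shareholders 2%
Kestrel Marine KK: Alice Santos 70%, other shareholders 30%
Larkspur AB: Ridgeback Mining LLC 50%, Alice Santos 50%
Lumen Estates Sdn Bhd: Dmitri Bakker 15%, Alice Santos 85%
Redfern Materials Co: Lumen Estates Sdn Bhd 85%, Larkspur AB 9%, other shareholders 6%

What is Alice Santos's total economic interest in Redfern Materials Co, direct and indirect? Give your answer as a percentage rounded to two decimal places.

Alice reaches Redfern along 3 paths.
Via Lumen: 85% × 85% = 72.25%.
Via Ridgeback → Larkspur: 75% × 50% × 9% = 3.375%.
Via Larkspur: 50% × 9% = 4.5%.
Total: 72.25% + 3.375% + 4.5% = 80.125%.
Rounded: 80.13%.

80.13%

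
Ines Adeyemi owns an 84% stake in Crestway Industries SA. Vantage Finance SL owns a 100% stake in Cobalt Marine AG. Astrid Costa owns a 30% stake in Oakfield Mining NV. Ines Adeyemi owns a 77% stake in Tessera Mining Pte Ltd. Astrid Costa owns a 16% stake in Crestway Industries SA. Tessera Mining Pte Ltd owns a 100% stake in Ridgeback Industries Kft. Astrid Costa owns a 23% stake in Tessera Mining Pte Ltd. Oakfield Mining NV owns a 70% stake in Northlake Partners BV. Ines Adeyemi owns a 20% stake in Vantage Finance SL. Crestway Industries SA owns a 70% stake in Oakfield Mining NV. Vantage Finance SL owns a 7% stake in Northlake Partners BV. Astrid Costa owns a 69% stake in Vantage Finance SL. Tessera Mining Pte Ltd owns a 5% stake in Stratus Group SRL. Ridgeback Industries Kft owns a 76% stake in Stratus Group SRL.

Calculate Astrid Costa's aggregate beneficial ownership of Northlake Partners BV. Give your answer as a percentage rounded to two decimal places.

Astrid reaches Northlake along 3 paths.
Via Oakfield: 30% × 70% = 21%.
Via Crestway → Oakfield: 16% × 70% × 70% = 7.84%.
Via Vantage: 69% × 7% = 4.83%.
Total: 21% + 7.84% + 4.83% = 33.67%.

33.67%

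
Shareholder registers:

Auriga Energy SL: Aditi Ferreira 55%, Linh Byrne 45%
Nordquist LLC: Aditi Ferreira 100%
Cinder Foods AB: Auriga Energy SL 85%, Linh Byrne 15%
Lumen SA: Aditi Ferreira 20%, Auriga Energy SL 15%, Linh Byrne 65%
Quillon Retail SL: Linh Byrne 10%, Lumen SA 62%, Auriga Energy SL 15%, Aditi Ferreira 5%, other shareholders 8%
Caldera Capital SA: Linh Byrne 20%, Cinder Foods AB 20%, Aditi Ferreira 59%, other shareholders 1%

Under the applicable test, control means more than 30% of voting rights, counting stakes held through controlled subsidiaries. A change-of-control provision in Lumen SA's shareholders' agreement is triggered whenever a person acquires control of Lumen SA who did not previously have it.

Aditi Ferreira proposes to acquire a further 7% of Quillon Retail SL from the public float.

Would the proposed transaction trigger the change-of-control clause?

The purchase changes only Aditi's holdings, so Aditi is the only person who could newly come to control Lumen.
Aditi holds 55% of Auriga, so Aditi controls Auriga.
Aditi and Auriga together hold 20% + 15% = 35% of Lumen, so Aditi controls Lumen.
So Aditi already controls Lumen before the transaction.
After the purchase, Aditi's direct stake in Quillon rises to 5% + 7% = 12%.
Aditi controlled Lumen already, so this is not a new person acquiring control; every other person's position is unchanged or reduced.
No new person acquires control, so the clause is not triggered.

No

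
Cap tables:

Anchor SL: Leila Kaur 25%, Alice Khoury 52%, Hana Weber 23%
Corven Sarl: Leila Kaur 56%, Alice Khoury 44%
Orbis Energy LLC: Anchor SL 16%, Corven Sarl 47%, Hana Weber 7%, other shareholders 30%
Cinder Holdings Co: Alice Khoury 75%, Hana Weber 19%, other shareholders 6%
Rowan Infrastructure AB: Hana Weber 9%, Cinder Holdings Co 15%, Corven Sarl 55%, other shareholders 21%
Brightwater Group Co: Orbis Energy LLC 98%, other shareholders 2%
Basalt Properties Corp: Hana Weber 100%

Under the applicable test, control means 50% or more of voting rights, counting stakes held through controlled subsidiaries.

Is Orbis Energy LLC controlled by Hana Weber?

Hana holds 100% of Basalt, so Hana controls Basalt.
In Orbis, Hana's side holds only 7%, not ≥ 50%.
So Hana does not control Orbis.

No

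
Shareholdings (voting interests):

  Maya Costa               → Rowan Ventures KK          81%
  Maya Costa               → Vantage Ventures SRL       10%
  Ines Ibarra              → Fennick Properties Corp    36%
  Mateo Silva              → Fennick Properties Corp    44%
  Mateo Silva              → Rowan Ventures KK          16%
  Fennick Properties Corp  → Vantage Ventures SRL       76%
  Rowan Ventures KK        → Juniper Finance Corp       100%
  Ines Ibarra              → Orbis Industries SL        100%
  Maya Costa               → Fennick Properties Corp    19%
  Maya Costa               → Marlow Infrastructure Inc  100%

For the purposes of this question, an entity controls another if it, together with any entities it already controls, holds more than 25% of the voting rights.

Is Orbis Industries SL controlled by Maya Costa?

No

Maya holds 81% of Rowan, so Maya controls Rowan.
Rowan holds 100% of Juniper, so Maya controls Juniper.
Maya holds 100% of Marlow, so Maya controls Marlow.
Neither Maya nor any entity Maya controls holds any voting interest in Orbis.
So Maya does not control Orbis.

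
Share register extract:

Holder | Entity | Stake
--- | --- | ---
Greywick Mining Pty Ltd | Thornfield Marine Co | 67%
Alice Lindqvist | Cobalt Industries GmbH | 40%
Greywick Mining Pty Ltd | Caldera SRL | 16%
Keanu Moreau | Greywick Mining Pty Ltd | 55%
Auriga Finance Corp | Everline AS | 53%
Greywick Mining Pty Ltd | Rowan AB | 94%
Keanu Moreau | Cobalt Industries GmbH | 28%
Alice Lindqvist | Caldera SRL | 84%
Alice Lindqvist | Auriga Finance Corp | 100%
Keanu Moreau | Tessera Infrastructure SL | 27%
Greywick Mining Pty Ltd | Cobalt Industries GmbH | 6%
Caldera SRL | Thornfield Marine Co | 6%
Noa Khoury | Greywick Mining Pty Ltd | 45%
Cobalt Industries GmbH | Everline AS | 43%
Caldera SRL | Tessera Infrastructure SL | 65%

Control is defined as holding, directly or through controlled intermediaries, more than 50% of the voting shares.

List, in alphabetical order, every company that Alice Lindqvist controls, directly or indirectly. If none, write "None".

Alice holds 84% of Caldera, so Alice controls Caldera.
Alice holds 100% of Auriga, so Alice controls Auriga.
Caldera holds 65% of Tessera, so Alice controls Tessera.
Auriga holds 53% of Everline, so Alice controls Everline.
No other company's threshold is met.

Auriga Finance Corp, Caldera SRL, Everline AS, Tessera Infrastructure SL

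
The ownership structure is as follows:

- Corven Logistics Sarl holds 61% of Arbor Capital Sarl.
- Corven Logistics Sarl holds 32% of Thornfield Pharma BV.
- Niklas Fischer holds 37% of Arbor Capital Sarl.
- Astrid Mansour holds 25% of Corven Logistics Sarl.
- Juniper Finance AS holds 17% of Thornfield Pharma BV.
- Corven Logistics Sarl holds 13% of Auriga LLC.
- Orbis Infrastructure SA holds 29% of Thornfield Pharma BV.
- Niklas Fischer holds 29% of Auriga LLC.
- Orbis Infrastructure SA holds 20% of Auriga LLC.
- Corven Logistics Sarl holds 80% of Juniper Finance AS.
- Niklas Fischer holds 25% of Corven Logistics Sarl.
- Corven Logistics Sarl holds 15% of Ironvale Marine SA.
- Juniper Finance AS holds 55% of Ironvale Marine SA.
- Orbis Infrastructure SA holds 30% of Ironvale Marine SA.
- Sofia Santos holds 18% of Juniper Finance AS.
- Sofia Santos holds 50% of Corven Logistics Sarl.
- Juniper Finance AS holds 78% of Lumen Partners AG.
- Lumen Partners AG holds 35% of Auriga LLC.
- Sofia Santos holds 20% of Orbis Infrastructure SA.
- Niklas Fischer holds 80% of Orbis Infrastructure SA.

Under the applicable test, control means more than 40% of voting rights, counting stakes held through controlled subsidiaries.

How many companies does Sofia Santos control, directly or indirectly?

7

Sofia holds 50% of Corven, so Sofia controls Corven.
Sofia and Corven together hold 18% + 80% = 98% of Juniper, so Sofia controls Juniper.
Juniper and Corven together hold 17% + 32% = 49% of Thornfield, so Sofia controls Thornfield.
Juniper holds 78% of Lumen, so Sofia controls Lumen.
Corven holds 61% of Arbor, so Sofia controls Arbor.
Corven and Juniper together hold 15% + 55% = 70% of Ironvale, so Sofia controls Ironvale.
Lumen and Corven together hold 35% + 13% = 48% of Auriga, so Sofia controls Auriga.
No other company's threshold is met.
Sofia controls 7 companies.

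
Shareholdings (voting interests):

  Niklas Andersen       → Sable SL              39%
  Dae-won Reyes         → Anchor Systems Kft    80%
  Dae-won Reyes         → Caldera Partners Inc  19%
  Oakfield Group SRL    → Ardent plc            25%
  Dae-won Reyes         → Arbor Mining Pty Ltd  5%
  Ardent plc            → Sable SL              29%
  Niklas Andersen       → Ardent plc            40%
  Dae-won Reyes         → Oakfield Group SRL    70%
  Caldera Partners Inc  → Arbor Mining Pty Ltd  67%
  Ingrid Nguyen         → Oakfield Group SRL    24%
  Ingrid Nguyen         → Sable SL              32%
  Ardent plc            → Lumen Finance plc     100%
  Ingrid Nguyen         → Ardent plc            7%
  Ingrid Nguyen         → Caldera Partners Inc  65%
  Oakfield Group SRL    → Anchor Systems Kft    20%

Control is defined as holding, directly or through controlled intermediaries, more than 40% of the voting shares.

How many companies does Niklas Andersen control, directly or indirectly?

Niklas's largest direct stake is 40% in Ardent, which does not meet the threshold.
Niklas controls 0 companies.

0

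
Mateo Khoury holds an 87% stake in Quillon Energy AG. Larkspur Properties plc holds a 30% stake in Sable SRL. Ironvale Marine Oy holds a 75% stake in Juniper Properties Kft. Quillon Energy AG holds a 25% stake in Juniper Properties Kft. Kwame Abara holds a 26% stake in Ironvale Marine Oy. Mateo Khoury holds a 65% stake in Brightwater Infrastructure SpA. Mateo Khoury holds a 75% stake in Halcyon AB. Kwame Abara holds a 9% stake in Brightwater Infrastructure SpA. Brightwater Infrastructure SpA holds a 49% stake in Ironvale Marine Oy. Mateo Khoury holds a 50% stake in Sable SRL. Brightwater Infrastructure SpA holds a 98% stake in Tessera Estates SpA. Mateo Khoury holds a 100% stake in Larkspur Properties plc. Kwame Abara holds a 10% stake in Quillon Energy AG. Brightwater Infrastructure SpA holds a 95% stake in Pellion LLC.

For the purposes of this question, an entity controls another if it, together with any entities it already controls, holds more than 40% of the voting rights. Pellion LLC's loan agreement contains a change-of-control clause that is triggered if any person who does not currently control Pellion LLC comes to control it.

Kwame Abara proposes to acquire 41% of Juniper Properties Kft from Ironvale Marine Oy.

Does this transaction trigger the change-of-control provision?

No

The purchase adds only to Kwame's holdings (Ironvale's stake shrinks), so Kwame is the only person who could newly come to control Pellion.
Kwame's largest direct stake is 26% in Ironvale, which does not meet the threshold, so Kwame controls no company.
Neither Kwame nor any entity Kwame controls holds any voting interest in Pellion.
So before the transaction, Kwame does not control Pellion.
After the purchase, Kwame holds 41% of Juniper directly, and Ironvale's stake falls to 34%.
Kwame holds 41% of Juniper, so Kwame controls Juniper.
After the transaction, neither Kwame nor any entity Kwame controls holds a voting interest in Pellion, so Kwame still does not control it.
No new person acquires control, so the clause is not triggered.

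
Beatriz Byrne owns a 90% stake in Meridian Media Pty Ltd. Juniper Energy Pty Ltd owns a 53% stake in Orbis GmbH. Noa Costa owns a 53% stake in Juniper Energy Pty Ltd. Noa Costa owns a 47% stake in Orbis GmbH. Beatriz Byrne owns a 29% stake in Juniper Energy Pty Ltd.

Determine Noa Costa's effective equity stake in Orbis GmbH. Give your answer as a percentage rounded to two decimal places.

75.09%

Noa reaches Orbis along 2 paths.
Via Juniper: 53% × 53% = 28.09%.
Direct stake: 47% = 47%.
Total: 28.09% + 47% = 75.09%.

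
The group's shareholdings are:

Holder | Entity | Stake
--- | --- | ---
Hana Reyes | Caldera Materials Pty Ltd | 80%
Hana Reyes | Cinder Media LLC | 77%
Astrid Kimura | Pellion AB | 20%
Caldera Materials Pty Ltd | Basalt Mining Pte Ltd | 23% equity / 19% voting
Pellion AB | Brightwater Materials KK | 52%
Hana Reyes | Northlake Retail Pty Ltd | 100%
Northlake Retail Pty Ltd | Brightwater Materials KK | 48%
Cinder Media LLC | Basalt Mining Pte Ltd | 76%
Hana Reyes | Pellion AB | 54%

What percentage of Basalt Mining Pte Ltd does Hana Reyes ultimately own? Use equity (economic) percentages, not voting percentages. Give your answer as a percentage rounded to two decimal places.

76.92%

Hana reaches Basalt along 2 paths.
Via Caldera: 80% × 23% = 18.4%.
Via Cinder: 77% × 76% = 58.52%.
Total: 18.4% + 58.52% = 76.92%.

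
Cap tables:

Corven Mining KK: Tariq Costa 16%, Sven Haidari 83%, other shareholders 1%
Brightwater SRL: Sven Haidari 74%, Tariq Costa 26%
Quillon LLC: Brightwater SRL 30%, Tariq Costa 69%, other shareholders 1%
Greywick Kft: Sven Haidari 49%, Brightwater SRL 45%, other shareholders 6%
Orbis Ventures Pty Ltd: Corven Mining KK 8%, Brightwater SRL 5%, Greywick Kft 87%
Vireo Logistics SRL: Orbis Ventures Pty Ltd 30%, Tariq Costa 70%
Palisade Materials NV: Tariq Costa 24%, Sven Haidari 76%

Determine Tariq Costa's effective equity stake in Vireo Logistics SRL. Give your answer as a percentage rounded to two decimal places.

Tariq reaches Vireo along 4 paths.
Via Corven → Orbis: 16% × 8% × 30% = 0.384%.
Via Brightwater → Orbis: 26% × 5% × 30% = 0.39%.
Via Brightwater → Greywick → Orbis: 26% × 45% × 87% × 30% = 3.0537%.
Direct stake: 70% = 70%.
Total: 0.384% + 0.39% + 3.0537% + 70% = 73.8277%.
Rounded: 73.83%.

73.83%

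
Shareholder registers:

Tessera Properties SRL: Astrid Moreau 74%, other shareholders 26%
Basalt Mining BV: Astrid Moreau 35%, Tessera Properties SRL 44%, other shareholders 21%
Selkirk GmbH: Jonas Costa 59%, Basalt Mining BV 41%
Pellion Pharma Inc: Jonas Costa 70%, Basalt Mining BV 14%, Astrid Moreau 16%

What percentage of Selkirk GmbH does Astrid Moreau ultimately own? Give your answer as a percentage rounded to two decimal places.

27.70%

Astrid reaches Selkirk along 2 paths.
Via Basalt: 35% × 41% = 14.35%.
Via Tessera → Basalt: 74% × 44% × 41% = 13.3496%.
Total: 14.35% + 13.3496% = 27.6996%.
Rounded: 27.70%.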